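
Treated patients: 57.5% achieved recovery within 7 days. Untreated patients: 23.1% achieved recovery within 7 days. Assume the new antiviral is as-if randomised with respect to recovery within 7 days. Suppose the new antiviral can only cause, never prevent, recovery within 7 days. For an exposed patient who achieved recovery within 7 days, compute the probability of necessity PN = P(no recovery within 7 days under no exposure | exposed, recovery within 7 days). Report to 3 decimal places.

p₁ = 0.575, p₀ = 0.231.
Under exogeneity and monotonicity, PN = (p₁ − p₀) / p₁.
PN = (0.575 − 0.231) / 0.575 = 0.344 / 0.575 ≈ 0.5983

PN ≈ 0.598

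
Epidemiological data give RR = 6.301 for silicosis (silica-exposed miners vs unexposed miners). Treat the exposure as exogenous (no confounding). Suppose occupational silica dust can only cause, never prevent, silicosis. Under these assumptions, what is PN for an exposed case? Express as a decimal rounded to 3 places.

Under exogeneity and monotonicity, PN = (RR − 1) / RR = 1 − 1/RR.
PN = (6.301 − 1) / 6.301 = 5.301 / 6.301 ≈ 0.8413

PN ≈ 0.841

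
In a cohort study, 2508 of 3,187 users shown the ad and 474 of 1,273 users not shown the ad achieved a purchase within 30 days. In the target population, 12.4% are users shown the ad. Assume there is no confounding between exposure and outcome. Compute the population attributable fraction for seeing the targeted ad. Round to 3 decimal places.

p₁ = P(outcome | exposed) = 2508/3187 = 0.78695
p₀ = P(outcome | unexposed) = 474/1273 = 0.37235
Overall risk P(Y=1) = π·p₁ + (1−π)·p₀ = 0.124×0.78695 + 0.876×0.37235 = 0.42376.
Under exogeneity, PAF = [P(Y=1) − p₀] / P(Y=1).
PAF = (0.42376 − 0.37235) / 0.42376 ≈ 0.1213

PAF ≈ 0.121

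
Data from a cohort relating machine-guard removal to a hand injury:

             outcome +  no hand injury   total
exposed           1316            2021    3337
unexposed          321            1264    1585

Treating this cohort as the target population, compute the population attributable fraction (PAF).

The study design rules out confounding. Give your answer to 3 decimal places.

p₁ = P(outcome | exposed) = 1316/3337 = 0.39437
p₀ = P(outcome | unexposed) = 321/1585 = 0.20252
Exposure prevalence π = 3337/4922 = 0.67798; overall risk P(Y=1) = 0.33259.
Under exogeneity, PAF = [P(Y=1) − p₀]/P(Y=1).
PAF = (0.33259 − 0.20252) / 0.33259 ≈ 0.3911

PAF ≈ 0.391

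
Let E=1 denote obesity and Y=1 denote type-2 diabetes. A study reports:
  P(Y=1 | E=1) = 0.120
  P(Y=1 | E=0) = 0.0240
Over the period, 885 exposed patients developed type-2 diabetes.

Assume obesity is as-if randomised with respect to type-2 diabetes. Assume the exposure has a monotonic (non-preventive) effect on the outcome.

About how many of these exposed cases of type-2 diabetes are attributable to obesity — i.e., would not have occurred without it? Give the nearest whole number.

Let p₁ = 0.12, p₀ = 0.024.
PN = (p₁ − p₀)/p₁ = (0.12 − 0.024) / 0.12 ≈ 0.80000.
Attributable cases ≈ PN × (exposed cases) = 0.80000 × 885 ≈ 708.00.

about 708 cases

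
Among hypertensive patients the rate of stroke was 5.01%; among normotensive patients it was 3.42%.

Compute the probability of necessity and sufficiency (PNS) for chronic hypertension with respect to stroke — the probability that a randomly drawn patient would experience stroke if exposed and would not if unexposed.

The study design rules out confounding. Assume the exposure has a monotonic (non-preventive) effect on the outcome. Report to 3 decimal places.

p₁ = 0.0501, p₀ = 0.0342.
Under exogeneity and monotonicity, PNS = p₁ − p₀.
PNS = 0.0501 − 0.0342 = 0.0159

PNS ≈ 0.016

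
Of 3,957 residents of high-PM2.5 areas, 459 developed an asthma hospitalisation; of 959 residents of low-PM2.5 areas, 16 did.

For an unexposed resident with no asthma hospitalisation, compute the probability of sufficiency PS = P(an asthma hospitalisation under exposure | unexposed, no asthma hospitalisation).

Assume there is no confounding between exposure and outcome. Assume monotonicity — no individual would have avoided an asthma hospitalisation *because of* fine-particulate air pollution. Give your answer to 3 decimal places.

p₁ = P(outcome | exposed) = 459/3957 = 0.116
p₀ = P(outcome | unexposed) = 16/959 = 0.016684
Under exogeneity and monotonicity, PS = (p₁ − p₀) / (1 − p₀).
PS = (0.116 − 0.016684) / (1 − 0.016684) = 0.099313 / 0.98332 ≈ 0.1010

PS ≈ 0.101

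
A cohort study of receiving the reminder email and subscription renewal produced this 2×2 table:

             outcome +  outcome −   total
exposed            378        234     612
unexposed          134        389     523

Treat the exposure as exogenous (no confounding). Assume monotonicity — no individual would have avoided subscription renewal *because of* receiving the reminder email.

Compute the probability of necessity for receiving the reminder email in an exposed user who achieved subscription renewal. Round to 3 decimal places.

PN ≈ 0.585

p₁ = P(outcome | exposed) = 378/612 = 0.61765
p₀ = P(outcome | unexposed) = 134/523 = 0.25621
Under exogeneity and monotonicity, PN = (p₁ − p₀)/p₁.
PN = (0.61765 − 0.25621) / 0.61765 ≈ 0.5852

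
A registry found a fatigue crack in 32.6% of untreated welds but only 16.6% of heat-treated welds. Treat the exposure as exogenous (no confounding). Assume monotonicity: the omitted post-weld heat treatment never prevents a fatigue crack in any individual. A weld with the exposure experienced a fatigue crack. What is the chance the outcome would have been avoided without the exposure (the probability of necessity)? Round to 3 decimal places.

PN ≈ 0.491

p₁ = 0.326, p₀ = 0.166.
Under exogeneity and monotonicity, PN = (p₁ − p₀) / p₁.
PN = (0.326 − 0.166) / 0.326 = 0.16 / 0.326 ≈ 0.4908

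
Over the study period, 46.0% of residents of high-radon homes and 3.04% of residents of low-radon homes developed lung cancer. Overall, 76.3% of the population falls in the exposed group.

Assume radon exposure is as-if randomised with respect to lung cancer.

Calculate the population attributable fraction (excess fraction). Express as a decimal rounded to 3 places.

p₁ = 0.46, p₀ = 0.0304.
Overall risk P(Y=1) = π·p₁ + (1−π)·p₀ = 0.763×0.46 + 0.237×0.0304 = 0.35818.
Under exogeneity, PAF = [P(Y=1) − p₀] / P(Y=1).
PAF = (0.35818 − 0.0304) / 0.35818 ≈ 0.9151

PAF ≈ 0.915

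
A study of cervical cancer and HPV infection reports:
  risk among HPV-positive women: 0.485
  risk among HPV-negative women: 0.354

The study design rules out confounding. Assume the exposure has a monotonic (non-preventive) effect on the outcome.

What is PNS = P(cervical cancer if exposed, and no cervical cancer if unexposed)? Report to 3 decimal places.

PNS ≈ 0.131

Let p₁ = 0.485, p₀ = 0.354.
Under exogeneity and monotonicity, PNS = p₁ − p₀.
PNS = 0.485 − 0.354 = 0.131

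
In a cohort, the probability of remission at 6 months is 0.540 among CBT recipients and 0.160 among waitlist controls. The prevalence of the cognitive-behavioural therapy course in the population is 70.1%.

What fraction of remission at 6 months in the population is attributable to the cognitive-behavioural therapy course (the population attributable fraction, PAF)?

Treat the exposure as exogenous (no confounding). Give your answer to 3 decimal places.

Let p₁ = 0.54, p₀ = 0.16.
Overall risk P(Y=1) = π·p₁ + (1−π)·p₀ = 0.701×0.54 + 0.299×0.16 = 0.42638.
Under exogeneity, PAF = [P(Y=1) − p₀] / P(Y=1).
PAF = (0.42638 − 0.16) / 0.42638 ≈ 0.6247

PAF ≈ 0.625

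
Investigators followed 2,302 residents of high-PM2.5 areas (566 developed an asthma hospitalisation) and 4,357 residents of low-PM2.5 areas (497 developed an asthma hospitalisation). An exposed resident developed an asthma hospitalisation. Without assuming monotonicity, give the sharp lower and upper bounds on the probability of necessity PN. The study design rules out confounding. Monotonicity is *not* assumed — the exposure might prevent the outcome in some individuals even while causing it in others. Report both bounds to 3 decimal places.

0.536 ≤ PN ≤ 1.000

p₁ = P(outcome | exposed) = 566/2302 = 0.24587
p₀ = P(outcome | unexposed) = 497/4357 = 0.11407
Under exogeneity alone the bounds on PN are max{0,(p₁−p₀)/p₁} ≤ PN ≤ min{1,(1−p₀)/p₁}.
  lower = (p₁ − p₀)/p₁ = 0.1318 / 0.24587 ≈ 0.5361
  upper = min{1, (1 − p₀)/p₁} = 0.88593 / 0.24587 ≈ 3.6032 → capped at 1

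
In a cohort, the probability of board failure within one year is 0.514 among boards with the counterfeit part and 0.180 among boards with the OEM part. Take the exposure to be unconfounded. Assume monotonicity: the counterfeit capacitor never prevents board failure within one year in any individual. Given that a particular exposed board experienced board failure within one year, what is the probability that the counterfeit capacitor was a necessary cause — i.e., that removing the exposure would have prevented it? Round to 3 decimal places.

PN ≈ 0.650

Let p₁ = 0.514, p₀ = 0.18.
Under exogeneity and monotonicity, PN = (p₁ − p₀) / p₁.
PN = (0.514 − 0.18) / 0.514 = 0.334 / 0.514 ≈ 0.6498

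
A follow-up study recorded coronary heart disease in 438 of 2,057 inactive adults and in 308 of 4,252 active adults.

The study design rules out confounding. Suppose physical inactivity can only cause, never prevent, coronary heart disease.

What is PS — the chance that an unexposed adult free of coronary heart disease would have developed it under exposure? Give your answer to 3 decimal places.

p₁ = P(outcome | exposed) = 438/2057 = 0.21293
p₀ = P(outcome | unexposed) = 308/4252 = 0.072437
Under exogeneity and monotonicity, PS = (p₁ − p₀) / (1 − p₀).
PS = (0.21293 − 0.072437) / (1 − 0.072437) = 0.14049 / 0.92756 ≈ 0.1515

PS ≈ 0.151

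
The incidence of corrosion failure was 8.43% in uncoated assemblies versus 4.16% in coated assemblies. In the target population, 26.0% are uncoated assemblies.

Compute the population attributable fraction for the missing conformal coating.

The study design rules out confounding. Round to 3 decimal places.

p₁ = 0.0843, p₀ = 0.0416.
Overall risk P(Y=1) = π·p₁ + (1−π)·p₀ = 0.26×0.0843 + 0.74×0.0416 = 0.052702.
Under exogeneity, PAF = [P(Y=1) − p₀] / P(Y=1).
PAF = (0.052702 − 0.0416) / 0.052702 ≈ 0.2107

PAF ≈ 0.211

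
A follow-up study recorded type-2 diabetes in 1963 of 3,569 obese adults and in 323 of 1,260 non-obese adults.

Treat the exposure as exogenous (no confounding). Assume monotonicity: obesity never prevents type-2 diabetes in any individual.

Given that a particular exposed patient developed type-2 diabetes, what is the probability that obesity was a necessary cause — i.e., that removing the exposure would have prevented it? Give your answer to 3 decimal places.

p₁ = P(outcome | exposed) = 1963/3569 = 0.55001
p₀ = P(outcome | unexposed) = 323/1260 = 0.25635
Under exogeneity and monotonicity, PN = (p₁ − p₀) / p₁.
PN = (0.55001 − 0.25635) / 0.55001 = 0.29366 / 0.55001 ≈ 0.5339

PN ≈ 0.534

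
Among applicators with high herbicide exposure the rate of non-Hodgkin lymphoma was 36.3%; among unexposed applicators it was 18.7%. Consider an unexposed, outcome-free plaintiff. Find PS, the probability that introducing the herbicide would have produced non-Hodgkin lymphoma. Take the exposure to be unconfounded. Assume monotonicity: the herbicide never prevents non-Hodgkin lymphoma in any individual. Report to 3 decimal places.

PS ≈ 0.216

p₁ = 0.363, p₀ = 0.187.
Under exogeneity and monotonicity, PS = (p₁ − p₀) / (1 − p₀).
PS = (0.363 − 0.187) / (1 − 0.187) = 0.176 / 0.813 ≈ 0.2165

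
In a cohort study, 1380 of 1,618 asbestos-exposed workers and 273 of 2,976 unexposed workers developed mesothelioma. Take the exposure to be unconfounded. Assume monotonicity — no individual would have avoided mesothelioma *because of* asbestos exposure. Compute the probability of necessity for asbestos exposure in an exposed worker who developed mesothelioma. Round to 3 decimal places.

p₁ = P(outcome | exposed) = 1380/1618 = 0.8529
p₀ = P(outcome | unexposed) = 273/2976 = 0.091734
Under exogeneity and monotonicity, PN = (p₁ − p₀) / p₁.
PN = (0.8529 − 0.091734) / 0.8529 = 0.76117 / 0.8529 ≈ 0.8924

PN ≈ 0.892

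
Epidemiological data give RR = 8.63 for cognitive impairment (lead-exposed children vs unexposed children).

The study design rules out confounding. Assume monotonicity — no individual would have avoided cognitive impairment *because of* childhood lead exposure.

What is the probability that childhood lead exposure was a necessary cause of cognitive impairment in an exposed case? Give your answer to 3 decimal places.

Under exogeneity and monotonicity, PN = (RR − 1) / RR = 1 − 1/RR.
PN = (8.63 − 1) / 8.63 = 7.63 / 8.63 ≈ 0.8841

PN ≈ 0.884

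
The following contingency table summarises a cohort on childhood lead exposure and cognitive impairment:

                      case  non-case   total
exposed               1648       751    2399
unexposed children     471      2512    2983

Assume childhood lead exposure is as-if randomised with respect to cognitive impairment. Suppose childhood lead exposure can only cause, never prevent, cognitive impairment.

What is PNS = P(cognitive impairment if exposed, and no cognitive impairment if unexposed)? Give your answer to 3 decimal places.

PNS ≈ 0.529

p₁ = P(outcome | exposed) = 1648/2399 = 0.68695
p₀ = P(outcome | unexposed) = 471/2983 = 0.15789
Under exogeneity and monotonicity, PNS = p₁ − p₀.
PNS = 0.68695 − 0.15789 = 0.52906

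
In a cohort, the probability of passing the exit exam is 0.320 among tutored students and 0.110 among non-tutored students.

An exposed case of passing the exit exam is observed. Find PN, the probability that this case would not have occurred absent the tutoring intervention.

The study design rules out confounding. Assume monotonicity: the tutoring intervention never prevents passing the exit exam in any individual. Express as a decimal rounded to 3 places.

Let p₁ = 0.32, p₀ = 0.11.
Under exogeneity and monotonicity, PN = (p₁ − p₀) / p₁.
PN = (0.32 − 0.11) / 0.32 = 0.21 / 0.32 ≈ 0.6562

PN ≈ 0.656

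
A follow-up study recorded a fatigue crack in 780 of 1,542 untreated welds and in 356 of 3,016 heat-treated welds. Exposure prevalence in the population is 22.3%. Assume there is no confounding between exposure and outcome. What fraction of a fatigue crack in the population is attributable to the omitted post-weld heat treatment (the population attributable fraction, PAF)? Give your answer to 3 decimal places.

PAF ≈ 0.423

p₁ = P(outcome | exposed) = 780/1542 = 0.50584
p₀ = P(outcome | unexposed) = 356/3016 = 0.11804
Overall risk P(Y=1) = π·p₁ + (1−π)·p₀ = 0.223×0.50584 + 0.777×0.11804 = 0.20452.
Under exogeneity, PAF = [P(Y=1) − p₀] / P(Y=1).
PAF = (0.20452 − 0.11804) / 0.20452 ≈ 0.4228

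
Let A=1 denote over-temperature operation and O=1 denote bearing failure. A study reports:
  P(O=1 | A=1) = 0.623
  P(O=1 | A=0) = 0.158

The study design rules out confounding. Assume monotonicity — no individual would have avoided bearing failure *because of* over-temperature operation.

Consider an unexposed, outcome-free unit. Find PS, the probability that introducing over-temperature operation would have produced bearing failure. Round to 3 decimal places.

Let p₁ = 0.623, p₀ = 0.158.
Under exogeneity and monotonicity, PS = (p₁ − p₀) / (1 − p₀).
PS = (0.623 − 0.158) / (1 − 0.158) = 0.465 / 0.842 ≈ 0.5523

PS ≈ 0.552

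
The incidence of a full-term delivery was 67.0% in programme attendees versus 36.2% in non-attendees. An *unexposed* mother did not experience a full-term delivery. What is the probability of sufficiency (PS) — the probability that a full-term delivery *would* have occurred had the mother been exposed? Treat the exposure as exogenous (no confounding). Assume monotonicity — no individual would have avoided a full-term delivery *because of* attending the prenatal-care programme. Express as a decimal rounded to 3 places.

PS ≈ 0.483

p₁ = 0.67, p₀ = 0.362.
Under exogeneity and monotonicity, PS = (p₁ − p₀) / (1 − p₀).
PS = (0.67 − 0.362) / (1 − 0.362) = 0.308 / 0.638 ≈ 0.4828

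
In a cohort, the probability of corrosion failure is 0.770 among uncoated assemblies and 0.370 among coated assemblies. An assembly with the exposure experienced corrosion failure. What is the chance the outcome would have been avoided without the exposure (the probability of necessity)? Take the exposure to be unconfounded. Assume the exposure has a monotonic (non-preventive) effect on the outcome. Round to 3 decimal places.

PN ≈ 0.519

Let p₁ = 0.77, p₀ = 0.37.
Under exogeneity and monotonicity, PN = (p₁ − p₀) / p₁.
PN = (0.77 − 0.37) / 0.77 = 0.4 / 0.77 ≈ 0.5195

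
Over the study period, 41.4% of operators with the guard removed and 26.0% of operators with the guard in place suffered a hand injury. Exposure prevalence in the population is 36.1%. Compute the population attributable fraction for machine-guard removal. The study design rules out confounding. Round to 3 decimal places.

p₁ = 0.414, p₀ = 0.26.
Overall risk P(Y=1) = π·p₁ + (1−π)·p₀ = 0.361×0.414 + 0.639×0.26 = 0.31559.
Under exogeneity, PAF = [P(Y=1) − p₀] / P(Y=1).
PAF = (0.31559 − 0.26) / 0.31559 ≈ 0.1762

PAF ≈ 0.176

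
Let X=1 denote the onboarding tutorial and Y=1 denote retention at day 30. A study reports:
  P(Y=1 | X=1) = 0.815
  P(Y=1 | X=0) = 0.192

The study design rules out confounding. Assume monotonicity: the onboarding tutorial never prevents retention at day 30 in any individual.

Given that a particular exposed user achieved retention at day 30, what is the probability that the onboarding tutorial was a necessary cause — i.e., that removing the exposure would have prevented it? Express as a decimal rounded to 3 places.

Let p₁ = 0.815, p₀ = 0.192.
Under exogeneity and monotonicity, PN = (p₁ − p₀) / p₁.
PN = (0.815 − 0.192) / 0.815 = 0.623 / 0.815 ≈ 0.7644

PN ≈ 0.764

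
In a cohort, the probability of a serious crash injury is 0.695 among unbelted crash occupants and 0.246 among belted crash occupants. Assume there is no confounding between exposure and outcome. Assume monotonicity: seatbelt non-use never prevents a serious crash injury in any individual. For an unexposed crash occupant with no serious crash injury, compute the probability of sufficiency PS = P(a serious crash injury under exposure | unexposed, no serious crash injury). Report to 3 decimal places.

PS ≈ 0.595

Let p₁ = 0.695, p₀ = 0.246.
Under exogeneity and monotonicity, PS = (p₁ − p₀) / (1 − p₀).
PS = (0.695 − 0.246) / (1 − 0.246) = 0.449 / 0.754 ≈ 0.5955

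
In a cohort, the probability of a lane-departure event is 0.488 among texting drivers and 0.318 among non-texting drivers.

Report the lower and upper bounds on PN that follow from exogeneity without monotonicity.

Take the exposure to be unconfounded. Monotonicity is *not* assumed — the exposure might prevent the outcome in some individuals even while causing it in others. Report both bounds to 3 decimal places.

0.348 ≤ PN ≤ 1.000

Let p₁ = 0.488, p₀ = 0.318.
Under exogeneity alone the bounds on PN are max{0,(p₁−p₀)/p₁} ≤ PN ≤ min{1,(1−p₀)/p₁}.
  lower = (p₁ − p₀)/p₁ = 0.17 / 0.488 ≈ 0.3484
  upper = min{1, (1 − p₀)/p₁} = 0.682 / 0.488 ≈ 1.3975 → capped at 1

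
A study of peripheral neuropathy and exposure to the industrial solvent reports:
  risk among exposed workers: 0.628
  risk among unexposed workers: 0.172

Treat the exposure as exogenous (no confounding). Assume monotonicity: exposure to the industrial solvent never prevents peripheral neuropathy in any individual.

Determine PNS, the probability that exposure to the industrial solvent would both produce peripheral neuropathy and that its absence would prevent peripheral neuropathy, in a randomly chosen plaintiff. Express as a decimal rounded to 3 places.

PNS ≈ 0.456

Let p₁ = 0.628, p₀ = 0.172.
Under exogeneity and monotonicity, PNS = p₁ − p₀.
PNS = 0.628 − 0.172 = 0.456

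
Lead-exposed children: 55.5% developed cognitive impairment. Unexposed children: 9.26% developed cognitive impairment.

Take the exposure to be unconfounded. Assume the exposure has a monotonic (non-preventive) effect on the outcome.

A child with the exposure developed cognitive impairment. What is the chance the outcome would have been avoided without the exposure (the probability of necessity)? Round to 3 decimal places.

PN ≈ 0.833

p₁ = 0.555, p₀ = 0.0926.
Under exogeneity and monotonicity, PN = (p₁ − p₀) / p₁.
PN = (0.555 − 0.0926) / 0.555 = 0.4624 / 0.555 ≈ 0.8332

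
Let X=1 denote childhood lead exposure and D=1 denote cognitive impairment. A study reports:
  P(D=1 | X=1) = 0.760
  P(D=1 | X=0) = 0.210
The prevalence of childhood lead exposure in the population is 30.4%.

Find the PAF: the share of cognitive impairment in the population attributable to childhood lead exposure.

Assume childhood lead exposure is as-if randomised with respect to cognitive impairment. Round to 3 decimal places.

PAF ≈ 0.443

Let p₁ = 0.76, p₀ = 0.21.
Overall risk P(Y=1) = π·p₁ + (1−π)·p₀ = 0.304×0.76 + 0.696×0.21 = 0.3772.
Under exogeneity, PAF = [P(Y=1) − p₀] / P(Y=1).
PAF = (0.3772 − 0.21) / 0.3772 ≈ 0.4433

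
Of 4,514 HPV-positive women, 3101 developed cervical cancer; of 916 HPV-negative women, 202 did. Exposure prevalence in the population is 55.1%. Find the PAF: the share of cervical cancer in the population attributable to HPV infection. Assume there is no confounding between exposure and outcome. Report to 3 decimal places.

p₁ = P(outcome | exposed) = 3101/4514 = 0.68697
p₀ = P(outcome | unexposed) = 202/916 = 0.22052
Overall risk P(Y=1) = π·p₁ + (1−π)·p₀ = 0.551×0.68697 + 0.449×0.22052 = 0.47754.
Under exogeneity, PAF = [P(Y=1) − p₀] / P(Y=1).
PAF = (0.47754 − 0.22052) / 0.47754 ≈ 0.5382

PAF ≈ 0.538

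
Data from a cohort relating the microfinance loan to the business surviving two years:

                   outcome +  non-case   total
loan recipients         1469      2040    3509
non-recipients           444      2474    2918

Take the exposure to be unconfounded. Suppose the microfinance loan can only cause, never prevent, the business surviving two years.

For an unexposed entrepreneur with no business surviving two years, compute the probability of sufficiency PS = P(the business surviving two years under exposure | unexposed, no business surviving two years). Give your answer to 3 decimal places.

p₁ = P(outcome | exposed) = 1469/3509 = 0.41864
p₀ = P(outcome | unexposed) = 444/2918 = 0.15216
Under exogeneity and monotonicity, PS = (p₁ − p₀)/(1 − p₀).
PS = (0.41864 − 0.15216) / 0.84784 ≈ 0.3143

PS ≈ 0.314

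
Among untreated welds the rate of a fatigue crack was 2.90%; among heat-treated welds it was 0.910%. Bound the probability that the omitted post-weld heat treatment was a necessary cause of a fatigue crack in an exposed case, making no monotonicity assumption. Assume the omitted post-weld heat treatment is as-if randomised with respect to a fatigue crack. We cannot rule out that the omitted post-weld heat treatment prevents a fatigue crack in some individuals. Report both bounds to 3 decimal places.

p₁ = 0.029, p₀ = 0.0091.
Under exogeneity alone the bounds on PN are max{0,(p₁−p₀)/p₁} ≤ PN ≤ min{1,(1−p₀)/p₁}.
  lower = (p₁ − p₀)/p₁ = 0.0199 / 0.029 ≈ 0.6862
  upper = min{1, (1 − p₀)/p₁} = 0.9909 / 0.029 ≈ 34.1690 → capped at 1

0.686 ≤ PN ≤ 1.000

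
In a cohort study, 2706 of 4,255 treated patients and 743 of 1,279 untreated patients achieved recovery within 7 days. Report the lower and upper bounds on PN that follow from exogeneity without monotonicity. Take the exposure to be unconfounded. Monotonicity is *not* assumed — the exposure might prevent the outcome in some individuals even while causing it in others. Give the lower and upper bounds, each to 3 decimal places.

p₁ = P(outcome | exposed) = 2706/4255 = 0.63596
p₀ = P(outcome | unexposed) = 743/1279 = 0.58092
Under exogeneity alone the bounds on PN are max{0,(p₁−p₀)/p₁} ≤ PN ≤ min{1,(1−p₀)/p₁}.
  lower = (p₁ − p₀)/p₁ = 0.055035 / 0.63596 ≈ 0.0865
  upper = min{1, (1 − p₀)/p₁} = 0.41908 / 0.63596 ≈ 0.6590

0.087 ≤ PN ≤ 0.659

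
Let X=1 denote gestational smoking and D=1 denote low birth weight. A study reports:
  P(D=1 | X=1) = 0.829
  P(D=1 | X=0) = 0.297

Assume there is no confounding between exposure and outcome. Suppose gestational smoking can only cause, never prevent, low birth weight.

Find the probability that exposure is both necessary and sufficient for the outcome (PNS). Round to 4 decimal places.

Let p₁ = 0.829, p₀ = 0.297.
Under exogeneity and monotonicity, PNS = p₁ − p₀.
PNS = 0.829 − 0.297 = 0.532

PNS ≈ 0.5320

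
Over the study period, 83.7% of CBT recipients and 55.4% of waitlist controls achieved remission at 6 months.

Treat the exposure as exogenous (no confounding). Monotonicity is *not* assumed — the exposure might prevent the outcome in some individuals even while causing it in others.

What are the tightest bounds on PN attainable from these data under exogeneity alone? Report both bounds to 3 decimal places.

p₁ = 0.837, p₀ = 0.554.
Under exogeneity alone the bounds on PN are max{0,(p₁−p₀)/p₁} ≤ PN ≤ min{1,(1−p₀)/p₁}.
  lower = (p₁ − p₀)/p₁ = 0.283 / 0.837 ≈ 0.3381
  upper = min{1, (1 − p₀)/p₁} = 0.446 / 0.837 ≈ 0.5329

0.338 ≤ PN ≤ 0.533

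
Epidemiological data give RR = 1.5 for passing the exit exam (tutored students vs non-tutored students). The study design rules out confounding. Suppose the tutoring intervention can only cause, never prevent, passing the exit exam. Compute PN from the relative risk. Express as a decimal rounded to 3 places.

PN ≈ 0.333

Under exogeneity and monotonicity, PN = (RR − 1) / RR = 1 − 1/RR.
PN = (1.5 − 1) / 1.5 = 0.5 / 1.5 ≈ 0.3333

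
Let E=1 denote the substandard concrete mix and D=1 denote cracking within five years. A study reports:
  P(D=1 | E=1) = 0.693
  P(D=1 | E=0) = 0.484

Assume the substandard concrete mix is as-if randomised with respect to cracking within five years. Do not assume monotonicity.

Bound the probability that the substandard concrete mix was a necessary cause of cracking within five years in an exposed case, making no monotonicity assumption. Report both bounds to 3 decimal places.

0.302 ≤ PN ≤ 0.745

Let p₁ = 0.693, p₀ = 0.484.
Under exogeneity alone the bounds on PN are max{0,(p₁−p₀)/p₁} ≤ PN ≤ min{1,(1−p₀)/p₁}.
  lower = (p₁ − p₀)/p₁ = 0.209 / 0.693 ≈ 0.3016
  upper = min{1, (1 − p₀)/p₁} = 0.516 / 0.693 ≈ 0.7446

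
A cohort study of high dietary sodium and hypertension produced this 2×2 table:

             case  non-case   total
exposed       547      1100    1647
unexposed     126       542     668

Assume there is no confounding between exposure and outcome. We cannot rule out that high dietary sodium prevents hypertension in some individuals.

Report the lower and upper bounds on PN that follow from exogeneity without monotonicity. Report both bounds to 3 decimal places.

0.432 ≤ PN ≤ 1.000

p₁ = P(outcome | exposed) = 547/1647 = 0.33212
p₀ = P(outcome | unexposed) = 126/668 = 0.18862
Under exogeneity alone the bounds on PN are max{0,(p₁−p₀)/p₁} ≤ PN ≤ min{1,(1−p₀)/p₁}.
  lower = (p₁ − p₀)/p₁ = 0.1435 / 0.33212 ≈ 0.4321
  upper = min{1, (1 − p₀)/p₁} = 0.81138 / 0.33212 ≈ 2.4430 → capped at 1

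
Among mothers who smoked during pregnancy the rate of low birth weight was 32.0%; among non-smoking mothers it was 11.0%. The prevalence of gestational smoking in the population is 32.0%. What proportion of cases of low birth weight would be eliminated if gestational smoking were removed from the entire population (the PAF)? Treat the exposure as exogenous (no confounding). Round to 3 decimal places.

p₁ = 0.32, p₀ = 0.11.
Overall risk P(Y=1) = π·p₁ + (1−π)·p₀ = 0.32×0.32 + 0.68×0.11 = 0.1772.
Under exogeneity, PAF = [P(Y=1) − p₀] / P(Y=1).
PAF = (0.1772 − 0.11) / 0.1772 ≈ 0.3792

PAF ≈ 0.379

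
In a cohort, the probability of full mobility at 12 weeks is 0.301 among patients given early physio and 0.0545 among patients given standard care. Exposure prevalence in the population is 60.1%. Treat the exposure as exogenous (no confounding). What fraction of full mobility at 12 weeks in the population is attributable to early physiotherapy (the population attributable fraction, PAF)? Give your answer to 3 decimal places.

Let p₁ = 0.301, p₀ = 0.0545.
Overall risk P(Y=1) = π·p₁ + (1−π)·p₀ = 0.601×0.301 + 0.399×0.0545 = 0.20265.
Under exogeneity, PAF = [P(Y=1) − p₀] / P(Y=1).
PAF = (0.20265 − 0.0545) / 0.20265 ≈ 0.7311

PAF ≈ 0.731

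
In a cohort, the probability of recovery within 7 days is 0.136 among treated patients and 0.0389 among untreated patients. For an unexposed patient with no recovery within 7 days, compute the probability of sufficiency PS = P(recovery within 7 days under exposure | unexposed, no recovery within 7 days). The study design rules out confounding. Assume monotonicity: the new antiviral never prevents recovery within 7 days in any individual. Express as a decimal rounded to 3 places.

PS ≈ 0.101

Let p₁ = 0.136, p₀ = 0.0389.
Under exogeneity and monotonicity, PS = (p₁ − p₀) / (1 − p₀).
PS = (0.136 − 0.0389) / (1 − 0.0389) = 0.0971 / 0.9611 ≈ 0.1010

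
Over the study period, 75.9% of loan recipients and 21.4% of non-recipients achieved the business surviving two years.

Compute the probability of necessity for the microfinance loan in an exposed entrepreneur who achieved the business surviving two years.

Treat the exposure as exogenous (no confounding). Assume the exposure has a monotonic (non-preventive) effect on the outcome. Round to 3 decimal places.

p₁ = 0.759, p₀ = 0.214.
Under exogeneity and monotonicity, PN = (p₁ − p₀) / p₁.
PN = (0.759 − 0.214) / 0.759 = 0.545 / 0.759 ≈ 0.7181

PN ≈ 0.718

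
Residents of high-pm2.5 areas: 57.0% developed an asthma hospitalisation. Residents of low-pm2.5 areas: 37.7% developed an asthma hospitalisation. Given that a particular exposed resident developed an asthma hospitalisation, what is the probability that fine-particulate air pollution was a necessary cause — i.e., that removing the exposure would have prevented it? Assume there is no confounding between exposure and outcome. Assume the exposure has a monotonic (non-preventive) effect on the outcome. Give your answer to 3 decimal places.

p₁ = 0.57, p₀ = 0.377.
Under exogeneity and monotonicity, PN = (p₁ − p₀) / p₁.
PN = (0.57 − 0.377) / 0.57 = 0.193 / 0.57 ≈ 0.3386

PN ≈ 0.339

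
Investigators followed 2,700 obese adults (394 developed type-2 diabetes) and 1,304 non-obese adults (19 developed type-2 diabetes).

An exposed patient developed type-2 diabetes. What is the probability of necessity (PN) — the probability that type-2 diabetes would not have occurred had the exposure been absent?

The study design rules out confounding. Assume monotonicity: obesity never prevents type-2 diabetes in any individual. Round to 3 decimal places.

p₁ = P(outcome | exposed) = 394/2700 = 0.14593
p₀ = P(outcome | unexposed) = 19/1304 = 0.014571
Under exogeneity and monotonicity, PN = (p₁ − p₀) / p₁.
PN = (0.14593 − 0.014571) / 0.14593 = 0.13136 / 0.14593 ≈ 0.9002

PN ≈ 0.900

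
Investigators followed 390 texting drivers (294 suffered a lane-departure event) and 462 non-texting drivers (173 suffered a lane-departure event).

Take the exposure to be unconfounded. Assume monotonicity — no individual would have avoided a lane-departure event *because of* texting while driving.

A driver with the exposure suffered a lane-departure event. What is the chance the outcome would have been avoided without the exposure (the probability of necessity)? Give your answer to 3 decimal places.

PN ≈ 0.503

p₁ = P(outcome | exposed) = 294/390 = 0.75385
p₀ = P(outcome | unexposed) = 173/462 = 0.37446
Under exogeneity and monotonicity, PN = (p₁ − p₀) / p₁.
PN = (0.75385 − 0.37446) / 0.75385 = 0.37939 / 0.75385 ≈ 0.5033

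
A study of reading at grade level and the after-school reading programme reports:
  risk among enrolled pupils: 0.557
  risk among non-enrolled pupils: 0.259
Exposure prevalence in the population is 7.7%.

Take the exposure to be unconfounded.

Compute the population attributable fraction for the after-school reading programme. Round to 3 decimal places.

Let p₁ = 0.557, p₀ = 0.259.
Overall risk P(Y=1) = π·p₁ + (1−π)·p₀ = 0.077×0.557 + 0.923×0.259 = 0.28195.
Under exogeneity, PAF = [P(Y=1) − p₀] / P(Y=1).
PAF = (0.28195 − 0.259) / 0.28195 ≈ 0.0814

PAF ≈ 0.081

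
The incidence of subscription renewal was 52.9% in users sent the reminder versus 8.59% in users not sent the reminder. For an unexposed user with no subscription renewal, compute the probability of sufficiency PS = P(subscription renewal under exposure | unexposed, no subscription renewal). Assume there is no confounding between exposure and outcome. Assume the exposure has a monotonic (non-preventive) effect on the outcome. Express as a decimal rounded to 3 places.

PS ≈ 0.485

p₁ = 0.529, p₀ = 0.0859.
Under exogeneity and monotonicity, PS = (p₁ − p₀) / (1 − p₀).
PS = (0.529 − 0.0859) / (1 − 0.0859) = 0.4431 / 0.9141 ≈ 0.4847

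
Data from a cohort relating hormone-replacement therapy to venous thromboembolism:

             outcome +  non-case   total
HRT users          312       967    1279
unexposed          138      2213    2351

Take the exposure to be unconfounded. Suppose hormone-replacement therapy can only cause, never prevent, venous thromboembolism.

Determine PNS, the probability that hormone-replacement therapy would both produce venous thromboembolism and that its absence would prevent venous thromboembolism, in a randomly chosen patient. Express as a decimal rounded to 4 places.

PNS ≈ 0.1852

p₁ = P(outcome | exposed) = 312/1279 = 0.24394
p₀ = P(outcome | unexposed) = 138/2351 = 0.058698
Under exogeneity and monotonicity, PNS = p₁ − p₀.
PNS = 0.24394 − 0.058698 = 0.18524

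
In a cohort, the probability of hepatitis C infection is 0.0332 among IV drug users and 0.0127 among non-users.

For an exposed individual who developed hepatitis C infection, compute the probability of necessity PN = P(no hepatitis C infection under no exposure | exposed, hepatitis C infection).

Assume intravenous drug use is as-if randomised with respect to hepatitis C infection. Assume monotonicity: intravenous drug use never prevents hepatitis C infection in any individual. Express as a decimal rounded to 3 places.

PN ≈ 0.617

Let p₁ = 0.0332, p₀ = 0.0127.
Under exogeneity and monotonicity, PN = (p₁ − p₀) / p₁.
PN = (0.0332 − 0.0127) / 0.0332 = 0.0205 / 0.0332 ≈ 0.6175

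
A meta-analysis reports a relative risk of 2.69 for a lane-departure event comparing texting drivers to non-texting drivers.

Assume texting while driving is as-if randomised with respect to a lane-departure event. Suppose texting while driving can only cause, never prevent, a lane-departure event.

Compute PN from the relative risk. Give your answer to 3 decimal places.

PN ≈ 0.628

Under exogeneity and monotonicity, PN = (RR − 1) / RR = 1 − 1/RR.
PN = (2.69 − 1) / 2.69 = 1.69 / 2.69 ≈ 0.6283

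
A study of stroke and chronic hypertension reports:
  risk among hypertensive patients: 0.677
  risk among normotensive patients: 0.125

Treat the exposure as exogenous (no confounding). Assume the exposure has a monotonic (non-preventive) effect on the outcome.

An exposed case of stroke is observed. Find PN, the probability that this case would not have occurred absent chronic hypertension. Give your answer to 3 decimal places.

PN ≈ 0.815

Let p₁ = 0.677, p₀ = 0.125.
Under exogeneity and monotonicity, PN = (p₁ − p₀) / p₁.
PN = (0.677 − 0.125) / 0.677 = 0.552 / 0.677 ≈ 0.8154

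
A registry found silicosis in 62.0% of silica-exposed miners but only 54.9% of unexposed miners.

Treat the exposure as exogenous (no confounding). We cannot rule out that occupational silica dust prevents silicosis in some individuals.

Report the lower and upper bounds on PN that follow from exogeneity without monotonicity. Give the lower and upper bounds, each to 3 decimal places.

0.115 ≤ PN ≤ 0.727

p₁ = 0.62, p₀ = 0.549.
Under exogeneity alone the bounds on PN are max{0,(p₁−p₀)/p₁} ≤ PN ≤ min{1,(1−p₀)/p₁}.
  lower = (p₁ − p₀)/p₁ = 0.071 / 0.62 ≈ 0.1145
  upper = min{1, (1 − p₀)/p₁} = 0.451 / 0.62 ≈ 0.7274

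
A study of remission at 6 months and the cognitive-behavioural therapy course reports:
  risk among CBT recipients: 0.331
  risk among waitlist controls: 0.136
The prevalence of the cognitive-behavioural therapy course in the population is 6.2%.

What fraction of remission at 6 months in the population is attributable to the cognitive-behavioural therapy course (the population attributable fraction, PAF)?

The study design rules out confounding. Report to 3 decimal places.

Let p₁ = 0.331, p₀ = 0.136.
Overall risk P(Y=1) = π·p₁ + (1−π)·p₀ = 0.062×0.331 + 0.938×0.136 = 0.14809.
Under exogeneity, PAF = [P(Y=1) − p₀] / P(Y=1).
PAF = (0.14809 − 0.136) / 0.14809 ≈ 0.0816

PAF ≈ 0.082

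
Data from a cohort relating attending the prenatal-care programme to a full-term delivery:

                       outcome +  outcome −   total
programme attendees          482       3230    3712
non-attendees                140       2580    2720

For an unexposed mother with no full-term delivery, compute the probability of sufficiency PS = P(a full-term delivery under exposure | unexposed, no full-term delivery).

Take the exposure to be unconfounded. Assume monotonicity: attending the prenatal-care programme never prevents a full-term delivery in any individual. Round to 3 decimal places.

PS ≈ 0.083

p₁ = P(outcome | exposed) = 482/3712 = 0.12985
p₀ = P(outcome | unexposed) = 140/2720 = 0.051471
Under exogeneity and monotonicity, PS = (p₁ − p₀)/(1 − p₀).
PS = (0.12985 − 0.051471) / 0.94853 ≈ 0.0826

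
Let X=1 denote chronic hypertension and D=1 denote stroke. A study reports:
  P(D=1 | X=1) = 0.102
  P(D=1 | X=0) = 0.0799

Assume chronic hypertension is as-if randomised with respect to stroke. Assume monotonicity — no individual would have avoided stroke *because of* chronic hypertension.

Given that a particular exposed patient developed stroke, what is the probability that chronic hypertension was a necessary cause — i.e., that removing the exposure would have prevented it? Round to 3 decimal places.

PN ≈ 0.217

Let p₁ = 0.102, p₀ = 0.0799.
Under exogeneity and monotonicity, PN = (p₁ − p₀) / p₁.
PN = (0.102 − 0.0799) / 0.102 = 0.0221 / 0.102 ≈ 0.2167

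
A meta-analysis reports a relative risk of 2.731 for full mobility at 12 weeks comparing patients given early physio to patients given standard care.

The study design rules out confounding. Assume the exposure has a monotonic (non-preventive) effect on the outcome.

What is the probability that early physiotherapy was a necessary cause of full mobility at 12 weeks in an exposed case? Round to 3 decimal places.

PN ≈ 0.634

Under exogeneity and monotonicity, PN = (RR − 1) / RR = 1 − 1/RR.
PN = (2.731 − 1) / 2.731 = 1.731 / 2.731 ≈ 0.6338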